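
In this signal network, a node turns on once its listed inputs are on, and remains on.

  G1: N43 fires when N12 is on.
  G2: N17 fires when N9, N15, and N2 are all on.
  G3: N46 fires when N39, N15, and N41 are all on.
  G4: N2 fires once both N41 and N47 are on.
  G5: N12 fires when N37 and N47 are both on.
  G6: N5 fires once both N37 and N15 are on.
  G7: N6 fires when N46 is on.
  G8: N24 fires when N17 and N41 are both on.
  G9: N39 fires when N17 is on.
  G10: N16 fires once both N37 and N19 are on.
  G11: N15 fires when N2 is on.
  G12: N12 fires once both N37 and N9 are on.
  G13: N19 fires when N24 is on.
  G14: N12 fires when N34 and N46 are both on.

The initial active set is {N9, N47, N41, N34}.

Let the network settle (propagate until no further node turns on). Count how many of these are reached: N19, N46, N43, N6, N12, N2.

G4: N41 and N47 on → N2 on.
G11: N2 on → N15 on.
N9, N15, and N2 are on, so N17 fires (G2).
N17 and N41 are on, so N24 fires (G8).
G9: N17 on → N39 on.
G13: N24 on → N19 on.
G3: N39, N15, and N41 on → N46 on.
N46 is on, so N6 fires (G7).
N34 and N46 are on, so N12 fires (G14).
N12 is on, so N43 fires (G1).
N19: reached.
N46: reached.
N43: reached.
N6: reached.
N12: reached.
N2: reached.
All 6 are reached.

6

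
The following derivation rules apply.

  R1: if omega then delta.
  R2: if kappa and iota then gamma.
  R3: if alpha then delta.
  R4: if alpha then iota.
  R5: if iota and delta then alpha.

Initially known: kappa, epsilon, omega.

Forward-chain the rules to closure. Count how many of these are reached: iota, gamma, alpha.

iota would need alpha (R4), but alpha is never established.
gamma would need kappa and iota (R2), but iota is never established.
alpha would need iota and delta (R5), but iota is never established.
None of the 3 are reached.

0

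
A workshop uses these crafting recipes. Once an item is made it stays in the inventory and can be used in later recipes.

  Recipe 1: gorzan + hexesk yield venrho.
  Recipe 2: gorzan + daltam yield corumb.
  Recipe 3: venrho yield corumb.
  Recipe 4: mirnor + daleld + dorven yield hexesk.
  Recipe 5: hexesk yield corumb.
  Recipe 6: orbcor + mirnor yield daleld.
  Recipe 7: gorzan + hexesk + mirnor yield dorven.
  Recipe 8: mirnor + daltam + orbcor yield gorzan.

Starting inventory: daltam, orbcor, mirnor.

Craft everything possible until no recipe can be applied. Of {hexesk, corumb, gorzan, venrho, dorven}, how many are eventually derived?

mirnor + daltam + orbcor → gorzan (Recipe 8).
gorzan + daltam → corumb (Recipe 2).
hexesk would need mirnor, daleld, and dorven (Recipe 4), but dorven is never obtained.
corumb: reached.
gorzan: reached.
venrho would need gorzan and hexesk (Recipe 1), but hexesk is never obtained.
dorven would need gorzan, hexesk, and mirnor (Recipe 7), but hexesk is never obtained.
Reached: corumb and gorzan — 2 of the 5.

2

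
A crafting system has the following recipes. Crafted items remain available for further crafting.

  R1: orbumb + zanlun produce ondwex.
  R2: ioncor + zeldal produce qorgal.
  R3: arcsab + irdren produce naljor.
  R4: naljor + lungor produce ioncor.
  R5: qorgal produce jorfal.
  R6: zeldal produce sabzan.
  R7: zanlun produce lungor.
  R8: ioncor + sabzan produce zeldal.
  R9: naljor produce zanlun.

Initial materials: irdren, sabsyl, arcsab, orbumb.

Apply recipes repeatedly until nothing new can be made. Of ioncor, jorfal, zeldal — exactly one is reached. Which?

ioncor

Using R3, arcsab and irdren make naljor.
naljor → zanlun (R9).
zanlun → lungor (R7).
Using R4, naljor and lungor make ioncor.
zeldal would need ioncor and sabzan (R8), but sabzan is never obtained. jorfal would need qorgal (R5), but qorgal is never obtained.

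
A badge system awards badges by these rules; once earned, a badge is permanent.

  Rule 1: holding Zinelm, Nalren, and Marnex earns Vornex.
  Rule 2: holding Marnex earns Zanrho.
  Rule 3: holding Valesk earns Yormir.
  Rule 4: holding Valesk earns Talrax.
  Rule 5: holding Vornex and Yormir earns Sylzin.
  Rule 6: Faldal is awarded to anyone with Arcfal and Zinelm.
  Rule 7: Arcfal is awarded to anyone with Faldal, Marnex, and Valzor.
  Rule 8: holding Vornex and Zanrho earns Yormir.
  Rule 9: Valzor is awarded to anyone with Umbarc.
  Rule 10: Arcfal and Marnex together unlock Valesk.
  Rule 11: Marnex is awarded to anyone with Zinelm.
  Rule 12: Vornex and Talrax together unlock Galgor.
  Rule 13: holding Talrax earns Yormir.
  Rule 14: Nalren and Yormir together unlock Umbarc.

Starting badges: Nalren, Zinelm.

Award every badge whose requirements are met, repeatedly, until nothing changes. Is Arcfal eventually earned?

Arcfal would need Faldal, Marnex, and Valzor (Rule 7), but Faldal is never earned.

No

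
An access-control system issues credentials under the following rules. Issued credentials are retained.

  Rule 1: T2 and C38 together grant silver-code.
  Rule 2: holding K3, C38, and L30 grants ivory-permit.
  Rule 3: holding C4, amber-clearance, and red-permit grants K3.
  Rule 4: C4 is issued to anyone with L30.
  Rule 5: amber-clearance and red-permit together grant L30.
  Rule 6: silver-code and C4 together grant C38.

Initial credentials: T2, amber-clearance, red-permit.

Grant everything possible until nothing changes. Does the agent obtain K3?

Yes

Holding amber-clearance and red-permit grants L30 (Rule 5).
Holding L30 grants C4 (Rule 4).
Holding C4, amber-clearance, and red-permit grants K3 (Rule 3).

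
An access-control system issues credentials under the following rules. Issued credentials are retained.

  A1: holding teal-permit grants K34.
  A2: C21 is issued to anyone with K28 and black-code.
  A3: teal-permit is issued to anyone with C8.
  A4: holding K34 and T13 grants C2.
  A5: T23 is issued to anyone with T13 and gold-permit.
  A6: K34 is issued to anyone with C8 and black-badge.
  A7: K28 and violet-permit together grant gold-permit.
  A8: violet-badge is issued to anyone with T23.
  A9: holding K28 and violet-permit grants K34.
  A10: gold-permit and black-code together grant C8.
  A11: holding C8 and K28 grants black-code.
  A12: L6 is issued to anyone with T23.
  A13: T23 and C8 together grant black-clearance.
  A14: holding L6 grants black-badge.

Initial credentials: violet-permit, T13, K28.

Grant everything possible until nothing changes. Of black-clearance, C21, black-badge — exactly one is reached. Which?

Holding K28 and violet-permit grants gold-permit (A7).
Holding T13 and gold-permit grants T23 (A5).
Holding T23 grants L6 (A12).
Holding L6 grants black-badge (A14).
black-clearance would need T23 and C8 (A13), but C8 is never granted. C21 would need K28 and black-code (A2), but black-code is never granted.

black-badge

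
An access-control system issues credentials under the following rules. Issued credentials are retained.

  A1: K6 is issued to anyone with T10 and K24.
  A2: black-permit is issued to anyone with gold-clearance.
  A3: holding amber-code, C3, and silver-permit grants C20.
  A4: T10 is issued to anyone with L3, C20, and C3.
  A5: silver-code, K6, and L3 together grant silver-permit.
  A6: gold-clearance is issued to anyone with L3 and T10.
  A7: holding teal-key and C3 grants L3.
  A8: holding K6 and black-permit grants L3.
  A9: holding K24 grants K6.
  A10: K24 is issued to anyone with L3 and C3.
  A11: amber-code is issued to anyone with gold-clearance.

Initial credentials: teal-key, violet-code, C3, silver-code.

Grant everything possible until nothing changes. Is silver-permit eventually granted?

Yes

Holding teal-key and C3 grants L3 (A7).
Holding L3 and C3 grants K24 (A10).
Holding K24 grants K6 (A9).
Holding silver-code, K6, and L3 grants silver-permit (A5).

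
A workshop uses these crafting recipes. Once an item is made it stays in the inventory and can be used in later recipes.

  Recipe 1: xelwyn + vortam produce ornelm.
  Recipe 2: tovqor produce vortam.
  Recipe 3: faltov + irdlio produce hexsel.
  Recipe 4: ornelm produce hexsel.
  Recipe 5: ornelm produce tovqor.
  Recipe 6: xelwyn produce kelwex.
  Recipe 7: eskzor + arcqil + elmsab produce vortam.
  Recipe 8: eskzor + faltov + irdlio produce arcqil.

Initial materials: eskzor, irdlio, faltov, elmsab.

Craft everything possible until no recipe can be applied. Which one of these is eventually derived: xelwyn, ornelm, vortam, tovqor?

Using Recipe 8, eskzor, faltov, and irdlio make arcqil.
Using Recipe 7, eskzor, arcqil, and elmsab make vortam.
No rule produces xelwyn, and it is not given. ornelm would need xelwyn and vortam (Recipe 1), but xelwyn is never obtained. tovqor would need ornelm (Recipe 5), but ornelm is never obtained.

vortam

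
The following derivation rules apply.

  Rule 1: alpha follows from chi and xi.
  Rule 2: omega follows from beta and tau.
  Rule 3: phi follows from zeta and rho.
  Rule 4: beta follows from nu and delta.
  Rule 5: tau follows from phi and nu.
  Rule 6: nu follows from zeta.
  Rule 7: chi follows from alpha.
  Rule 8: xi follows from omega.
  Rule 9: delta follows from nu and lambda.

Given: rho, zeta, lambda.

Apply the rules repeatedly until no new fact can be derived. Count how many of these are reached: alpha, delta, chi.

1

From zeta, Rule 6 gives nu.
nu and lambda hold, so delta follows (Rule 9).
alpha would need chi and xi (Rule 1), but chi is never established.
delta: reached.
chi would need alpha (Rule 7), but alpha is never established.
Reached: delta — 1 of the 3.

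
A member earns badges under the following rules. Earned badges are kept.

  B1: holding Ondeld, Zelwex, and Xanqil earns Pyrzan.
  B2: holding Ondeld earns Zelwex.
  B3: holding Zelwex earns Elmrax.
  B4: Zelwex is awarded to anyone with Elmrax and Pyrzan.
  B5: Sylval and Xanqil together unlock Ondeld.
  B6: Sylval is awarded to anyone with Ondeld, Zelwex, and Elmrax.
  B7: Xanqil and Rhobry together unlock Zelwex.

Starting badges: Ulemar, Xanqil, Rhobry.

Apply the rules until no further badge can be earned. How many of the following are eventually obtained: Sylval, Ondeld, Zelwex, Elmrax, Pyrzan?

2

With Xanqil and Rhobry, Zelwex is earned (B7).
With Zelwex, Elmrax is earned (B3).
Sylval would need Ondeld, Zelwex, and Elmrax (B6), but Ondeld is never earned.
Ondeld would need Sylval and Xanqil (B5), but Sylval is never earned.
Zelwex: reached.
Elmrax: reached.
Pyrzan would need Ondeld, Zelwex, and Xanqil (B1), but Ondeld is never earned.
Reached: Zelwex and Elmrax — 2 of the 5.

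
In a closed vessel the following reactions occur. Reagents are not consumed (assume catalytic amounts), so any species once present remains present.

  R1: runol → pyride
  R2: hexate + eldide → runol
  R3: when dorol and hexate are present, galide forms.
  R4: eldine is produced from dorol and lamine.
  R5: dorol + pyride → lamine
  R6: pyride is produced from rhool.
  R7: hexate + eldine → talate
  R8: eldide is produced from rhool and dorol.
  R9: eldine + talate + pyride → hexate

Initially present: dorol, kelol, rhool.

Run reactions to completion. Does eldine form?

Yes

rhool present → pyride forms (R6).
dorol and pyride present → lamine forms (R5).
dorol and lamine present → eldine forms (R4).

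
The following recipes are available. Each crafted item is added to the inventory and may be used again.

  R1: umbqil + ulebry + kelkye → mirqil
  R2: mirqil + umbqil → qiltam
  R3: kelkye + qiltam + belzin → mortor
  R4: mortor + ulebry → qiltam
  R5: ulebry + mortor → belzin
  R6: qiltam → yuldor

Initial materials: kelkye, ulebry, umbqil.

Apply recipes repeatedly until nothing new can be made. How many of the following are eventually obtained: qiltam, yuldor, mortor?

Using R1, umbqil, ulebry, and kelkye make mirqil.
Using R2, mirqil and umbqil make qiltam.
Using R6, qiltam makes yuldor.
qiltam: reached.
yuldor: reached.
mortor would need kelkye, qiltam, and belzin (R3), but belzin is never obtained.
Reached: qiltam and yuldor — 2 of the 3.

2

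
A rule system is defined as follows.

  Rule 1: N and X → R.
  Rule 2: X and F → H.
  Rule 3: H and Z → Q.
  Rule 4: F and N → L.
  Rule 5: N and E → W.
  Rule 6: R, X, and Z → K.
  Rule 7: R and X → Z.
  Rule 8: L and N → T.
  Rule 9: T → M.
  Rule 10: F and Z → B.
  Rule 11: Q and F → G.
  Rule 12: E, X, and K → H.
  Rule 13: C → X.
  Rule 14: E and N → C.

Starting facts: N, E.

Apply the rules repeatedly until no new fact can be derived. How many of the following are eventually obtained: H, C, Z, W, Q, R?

6

From N and E, Rule 5 gives W.
From E and N, Rule 14 gives C.
C holds, so X follows (Rule 13).
N and X hold, so R follows (Rule 1).
R and X hold, so Z follows (Rule 7).
From R, X, and Z, Rule 6 gives K.
From E, X, and K, Rule 12 gives H.
From H and Z, Rule 3 gives Q.
H: reached.
C: reached.
Z: reached.
W: reached.
Q: reached.
R: reached.
All 6 are reached.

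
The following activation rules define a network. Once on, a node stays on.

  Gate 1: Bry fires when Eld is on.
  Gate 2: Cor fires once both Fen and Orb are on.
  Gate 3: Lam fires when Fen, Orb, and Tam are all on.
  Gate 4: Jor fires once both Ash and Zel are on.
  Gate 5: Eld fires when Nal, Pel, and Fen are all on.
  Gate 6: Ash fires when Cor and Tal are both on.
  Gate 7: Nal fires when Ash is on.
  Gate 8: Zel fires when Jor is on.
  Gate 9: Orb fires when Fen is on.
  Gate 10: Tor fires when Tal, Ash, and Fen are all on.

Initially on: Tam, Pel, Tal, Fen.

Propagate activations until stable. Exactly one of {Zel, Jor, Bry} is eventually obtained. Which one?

Fen is on, so Orb fires (Gate 9).
Fen and Orb are on, so Cor fires (Gate 2).
Cor and Tal are on, so Ash fires (Gate 6).
Gate 7: Ash on → Nal on.
Gate 5: Nal, Pel, and Fen on → Eld on.
Gate 1: Eld on → Bry on.
Jor would need Ash and Zel (Gate 4), but Zel never turns on. Zel would need Jor (Gate 8), but Jor never turns on.

Bry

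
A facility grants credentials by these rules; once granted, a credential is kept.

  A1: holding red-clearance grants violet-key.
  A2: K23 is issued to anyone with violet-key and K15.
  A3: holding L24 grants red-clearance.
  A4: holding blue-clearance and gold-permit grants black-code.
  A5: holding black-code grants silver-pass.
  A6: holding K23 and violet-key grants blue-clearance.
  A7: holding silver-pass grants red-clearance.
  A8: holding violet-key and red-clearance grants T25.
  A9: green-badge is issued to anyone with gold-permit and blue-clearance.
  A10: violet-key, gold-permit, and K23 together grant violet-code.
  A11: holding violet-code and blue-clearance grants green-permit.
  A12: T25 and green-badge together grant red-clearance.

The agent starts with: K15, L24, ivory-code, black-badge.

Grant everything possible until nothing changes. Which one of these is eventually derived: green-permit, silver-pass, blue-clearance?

blue-clearance

Holding L24 grants red-clearance (A3).
Holding red-clearance grants violet-key (A1).
Holding violet-key and K15 grants K23 (A2).
Holding K23 and violet-key grants blue-clearance (A6).
green-permit would need violet-code and blue-clearance (A11), but violet-code is never granted. silver-pass would need black-code (A5), but black-code is never granted.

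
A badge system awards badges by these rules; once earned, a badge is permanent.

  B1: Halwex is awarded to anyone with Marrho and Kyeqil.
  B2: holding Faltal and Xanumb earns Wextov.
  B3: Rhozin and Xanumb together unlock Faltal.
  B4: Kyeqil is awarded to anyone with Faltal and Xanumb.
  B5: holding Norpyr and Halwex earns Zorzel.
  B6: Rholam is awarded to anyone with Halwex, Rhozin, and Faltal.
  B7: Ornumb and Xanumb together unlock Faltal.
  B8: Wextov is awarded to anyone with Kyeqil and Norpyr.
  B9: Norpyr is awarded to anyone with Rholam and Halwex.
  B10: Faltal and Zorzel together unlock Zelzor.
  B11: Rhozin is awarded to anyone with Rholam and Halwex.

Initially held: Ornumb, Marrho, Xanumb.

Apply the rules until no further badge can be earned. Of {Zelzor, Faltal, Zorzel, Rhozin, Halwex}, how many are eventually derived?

2

With Ornumb and Xanumb, Faltal is earned (B7).
With Faltal and Xanumb, Kyeqil is earned (B4).
With Marrho and Kyeqil, Halwex is earned (B1).
Zelzor would need Faltal and Zorzel (B10), but Zorzel is never earned.
Faltal: reached.
Zorzel would need Norpyr and Halwex (B5), but Norpyr is never earned.
Rhozin would need Rholam and Halwex (B11), but Rholam is never earned.
Halwex: reached.
Reached: Faltal and Halwex — 2 of the 5.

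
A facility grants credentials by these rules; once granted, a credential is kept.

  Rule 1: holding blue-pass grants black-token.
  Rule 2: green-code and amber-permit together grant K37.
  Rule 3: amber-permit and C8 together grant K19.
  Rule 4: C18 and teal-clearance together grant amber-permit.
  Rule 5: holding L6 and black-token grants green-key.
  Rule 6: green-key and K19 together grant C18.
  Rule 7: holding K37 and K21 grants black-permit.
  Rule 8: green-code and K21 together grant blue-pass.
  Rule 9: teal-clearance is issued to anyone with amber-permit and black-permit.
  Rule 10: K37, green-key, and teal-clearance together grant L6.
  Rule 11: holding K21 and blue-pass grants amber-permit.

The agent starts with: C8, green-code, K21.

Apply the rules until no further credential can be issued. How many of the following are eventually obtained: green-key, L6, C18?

green-key would need L6 and black-token (Rule 5), but L6 is never granted.
L6 would need K37, green-key, and teal-clearance (Rule 10), but green-key is never granted.
C18 would need green-key and K19 (Rule 6), but green-key is never granted.
None of the 3 are reached.

0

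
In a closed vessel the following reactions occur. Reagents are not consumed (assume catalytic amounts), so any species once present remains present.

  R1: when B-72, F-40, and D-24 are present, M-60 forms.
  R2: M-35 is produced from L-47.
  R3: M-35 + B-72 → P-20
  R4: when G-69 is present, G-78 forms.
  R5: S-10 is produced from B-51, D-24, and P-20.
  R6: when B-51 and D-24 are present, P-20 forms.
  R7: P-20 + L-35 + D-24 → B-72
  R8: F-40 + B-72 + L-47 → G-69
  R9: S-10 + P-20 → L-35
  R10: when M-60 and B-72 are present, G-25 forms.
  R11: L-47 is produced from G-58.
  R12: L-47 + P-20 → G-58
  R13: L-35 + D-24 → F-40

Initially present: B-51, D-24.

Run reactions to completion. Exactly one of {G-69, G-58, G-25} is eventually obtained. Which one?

G-25

B-51 and D-24 present → P-20 forms (R6).
B-51, D-24, and P-20 present → S-10 forms (R5).
S-10 and P-20 present → L-35 forms (R9).
P-20, L-35, and D-24 present → B-72 forms (R7).
L-35 and D-24 present → F-40 forms (R13).
B-72, F-40, and D-24 present → M-60 forms (R1).
M-60 and B-72 present → G-25 forms (R10).
G-58 would need L-47 and P-20 (R12), but L-47 never forms. G-69 would need F-40, B-72, and L-47 (R8), but L-47 never forms.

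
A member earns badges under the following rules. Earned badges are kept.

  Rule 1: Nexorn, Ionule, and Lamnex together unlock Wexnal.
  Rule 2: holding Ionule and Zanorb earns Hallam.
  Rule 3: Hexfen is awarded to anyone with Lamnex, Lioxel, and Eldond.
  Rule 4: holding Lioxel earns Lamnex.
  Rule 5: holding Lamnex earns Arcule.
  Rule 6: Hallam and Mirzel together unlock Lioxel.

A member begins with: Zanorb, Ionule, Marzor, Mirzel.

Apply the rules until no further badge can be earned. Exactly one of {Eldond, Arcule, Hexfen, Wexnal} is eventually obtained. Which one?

With Ionule and Zanorb, Hallam is earned (Rule 2).
With Hallam and Mirzel, Lioxel is earned (Rule 6).
With Lioxel, Lamnex is earned (Rule 4).
With Lamnex, Arcule is earned (Rule 5).
Wexnal would need Nexorn, Ionule, and Lamnex (Rule 1), but Nexorn is never earned. Hexfen would need Lamnex, Lioxel, and Eldond (Rule 3), but Eldond is never earned. No rule produces Eldond, and it is not given.

Arcule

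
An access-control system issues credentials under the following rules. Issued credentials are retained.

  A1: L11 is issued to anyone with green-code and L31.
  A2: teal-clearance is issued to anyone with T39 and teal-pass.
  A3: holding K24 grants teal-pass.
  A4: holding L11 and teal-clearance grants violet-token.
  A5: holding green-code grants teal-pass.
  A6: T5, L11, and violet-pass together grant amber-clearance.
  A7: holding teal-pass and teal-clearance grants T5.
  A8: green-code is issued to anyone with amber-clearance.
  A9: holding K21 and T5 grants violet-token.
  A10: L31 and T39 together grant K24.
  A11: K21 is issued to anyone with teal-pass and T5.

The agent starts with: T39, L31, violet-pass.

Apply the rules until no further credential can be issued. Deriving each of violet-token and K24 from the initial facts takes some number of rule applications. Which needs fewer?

K24: Holding L31 and T39 grants K24 (A10). [1 rule application]
violet-token: Holding L31 and T39 grants K24 (A10). Holding K24 grants teal-pass (A3). Holding T39 and teal-pass grants teal-clearance (A2). Holding teal-pass and teal-clearance grants T5 (A7). Holding teal-pass and T5 grants K21 (A11). Holding K21 and T5 grants violet-token (A9). [6 rule applications]
K24 needs fewer.

K24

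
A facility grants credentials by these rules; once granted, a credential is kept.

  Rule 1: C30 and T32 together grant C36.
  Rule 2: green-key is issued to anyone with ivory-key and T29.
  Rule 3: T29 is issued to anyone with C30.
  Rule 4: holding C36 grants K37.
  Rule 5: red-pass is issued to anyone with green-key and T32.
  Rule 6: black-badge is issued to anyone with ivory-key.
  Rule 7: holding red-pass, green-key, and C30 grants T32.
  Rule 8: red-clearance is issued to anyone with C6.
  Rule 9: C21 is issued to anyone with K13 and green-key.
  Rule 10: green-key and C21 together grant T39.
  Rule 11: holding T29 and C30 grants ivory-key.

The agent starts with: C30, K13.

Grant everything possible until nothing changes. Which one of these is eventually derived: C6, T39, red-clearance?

Holding C30 grants T29 (Rule 3).
Holding T29 and C30 grants ivory-key (Rule 11).
Holding ivory-key and T29 grants green-key (Rule 2).
Holding K13 and green-key grants C21 (Rule 9).
Holding green-key and C21 grants T39 (Rule 10).
red-clearance would need C6 (Rule 8), but C6 is never granted. No rule produces C6, and it is not given.

T39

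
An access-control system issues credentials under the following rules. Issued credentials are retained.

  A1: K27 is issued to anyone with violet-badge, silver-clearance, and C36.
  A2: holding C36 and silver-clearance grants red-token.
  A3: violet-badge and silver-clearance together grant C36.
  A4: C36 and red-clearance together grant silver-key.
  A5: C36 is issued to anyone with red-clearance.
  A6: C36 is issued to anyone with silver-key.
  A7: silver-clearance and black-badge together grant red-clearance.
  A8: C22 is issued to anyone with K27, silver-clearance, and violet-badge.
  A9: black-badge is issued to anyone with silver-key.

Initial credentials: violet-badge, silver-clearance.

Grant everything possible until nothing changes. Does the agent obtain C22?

Holding violet-badge and silver-clearance grants C36 (A3).
Holding violet-badge, silver-clearance, and C36 grants K27 (A1).
Holding K27, silver-clearance, and violet-badge grants C22 (A8).

Yes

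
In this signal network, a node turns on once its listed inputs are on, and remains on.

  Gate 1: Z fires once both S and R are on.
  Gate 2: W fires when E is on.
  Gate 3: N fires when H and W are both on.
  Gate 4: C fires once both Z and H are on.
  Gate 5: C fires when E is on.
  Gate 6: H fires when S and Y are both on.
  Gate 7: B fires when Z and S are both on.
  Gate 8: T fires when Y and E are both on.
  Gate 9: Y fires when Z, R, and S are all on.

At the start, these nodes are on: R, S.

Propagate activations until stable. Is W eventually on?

W would need E (Gate 2), but E never turns on.

No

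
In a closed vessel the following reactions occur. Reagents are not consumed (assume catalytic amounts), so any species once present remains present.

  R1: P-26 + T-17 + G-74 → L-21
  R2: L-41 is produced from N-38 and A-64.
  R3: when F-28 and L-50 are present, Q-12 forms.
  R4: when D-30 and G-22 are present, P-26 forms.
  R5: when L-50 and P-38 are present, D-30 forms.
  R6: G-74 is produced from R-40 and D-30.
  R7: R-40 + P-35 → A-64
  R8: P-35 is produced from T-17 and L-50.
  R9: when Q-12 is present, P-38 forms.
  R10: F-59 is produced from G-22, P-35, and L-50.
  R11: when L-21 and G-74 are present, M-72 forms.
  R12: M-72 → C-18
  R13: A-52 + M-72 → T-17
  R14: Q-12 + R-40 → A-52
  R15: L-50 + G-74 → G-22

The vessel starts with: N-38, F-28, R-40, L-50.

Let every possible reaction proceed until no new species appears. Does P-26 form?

F-28 and L-50 present → Q-12 forms (R3).
Q-12 present → P-38 forms (R9).
L-50 and P-38 present → D-30 forms (R5).
R-40 and D-30 present → G-74 forms (R6).
L-50 and G-74 present → G-22 forms (R15).
D-30 and G-22 present → P-26 forms (R4).

Yes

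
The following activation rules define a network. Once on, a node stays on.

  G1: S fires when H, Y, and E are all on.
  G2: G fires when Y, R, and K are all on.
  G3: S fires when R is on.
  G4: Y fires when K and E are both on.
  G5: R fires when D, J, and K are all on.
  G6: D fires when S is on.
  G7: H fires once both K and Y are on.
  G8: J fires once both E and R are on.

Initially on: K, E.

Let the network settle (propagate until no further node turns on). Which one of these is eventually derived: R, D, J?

D

K and E are on, so Y fires (G4).
G7: K and Y on → H on.
H, Y, and E are on, so S fires (G1).
G6: S on → D on.
R would need D, J, and K (G5), but J never turns on. J would need E and R (G8), but R never turns on.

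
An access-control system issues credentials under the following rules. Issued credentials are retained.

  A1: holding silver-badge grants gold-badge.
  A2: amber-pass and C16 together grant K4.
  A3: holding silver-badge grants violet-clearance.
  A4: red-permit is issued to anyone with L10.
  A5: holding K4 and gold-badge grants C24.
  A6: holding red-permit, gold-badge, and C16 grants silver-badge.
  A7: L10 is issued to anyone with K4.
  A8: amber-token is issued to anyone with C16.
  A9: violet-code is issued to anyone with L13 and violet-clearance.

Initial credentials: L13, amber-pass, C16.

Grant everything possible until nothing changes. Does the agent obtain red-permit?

Yes

Holding amber-pass and C16 grants K4 (A2).
Holding K4 grants L10 (A7).
Holding L10 grants red-permit (A4).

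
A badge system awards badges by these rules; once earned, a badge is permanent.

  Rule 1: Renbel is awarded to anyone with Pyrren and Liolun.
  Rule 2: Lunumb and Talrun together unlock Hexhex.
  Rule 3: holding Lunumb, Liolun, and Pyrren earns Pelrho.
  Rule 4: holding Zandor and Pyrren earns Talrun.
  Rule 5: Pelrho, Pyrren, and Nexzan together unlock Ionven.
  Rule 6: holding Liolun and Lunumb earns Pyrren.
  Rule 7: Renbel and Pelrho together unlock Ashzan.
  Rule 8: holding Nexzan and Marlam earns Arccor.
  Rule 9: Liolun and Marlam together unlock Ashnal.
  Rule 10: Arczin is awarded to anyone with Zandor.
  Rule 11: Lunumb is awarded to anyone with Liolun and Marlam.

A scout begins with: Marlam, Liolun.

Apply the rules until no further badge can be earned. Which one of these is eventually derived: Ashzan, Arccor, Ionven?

Ashzan

With Liolun and Marlam, Lunumb is earned (Rule 11).
With Liolun and Lunumb, Pyrren is earned (Rule 6).
With Lunumb, Liolun, and Pyrren, Pelrho is earned (Rule 3).
With Pyrren and Liolun, Renbel is earned (Rule 1).
With Renbel and Pelrho, Ashzan is earned (Rule 7).
Arccor would need Nexzan and Marlam (Rule 8), but Nexzan is never earned. Ionven would need Pelrho, Pyrren, and Nexzan (Rule 5), but Nexzan is never earned.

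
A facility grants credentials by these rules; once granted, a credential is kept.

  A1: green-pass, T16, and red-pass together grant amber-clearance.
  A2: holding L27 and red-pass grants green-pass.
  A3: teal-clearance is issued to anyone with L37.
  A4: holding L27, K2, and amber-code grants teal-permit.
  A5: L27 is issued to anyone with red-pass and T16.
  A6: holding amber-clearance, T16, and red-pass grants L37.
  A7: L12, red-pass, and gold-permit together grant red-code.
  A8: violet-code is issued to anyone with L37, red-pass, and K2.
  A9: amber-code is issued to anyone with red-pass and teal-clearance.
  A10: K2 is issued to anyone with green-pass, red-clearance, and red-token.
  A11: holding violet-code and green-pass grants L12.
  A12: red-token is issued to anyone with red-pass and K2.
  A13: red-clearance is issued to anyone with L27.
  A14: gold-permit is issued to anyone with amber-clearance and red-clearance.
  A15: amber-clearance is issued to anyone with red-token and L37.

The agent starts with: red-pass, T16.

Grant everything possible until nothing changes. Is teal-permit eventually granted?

teal-permit would need L27, K2, and amber-code (A4), but K2 is never granted.

No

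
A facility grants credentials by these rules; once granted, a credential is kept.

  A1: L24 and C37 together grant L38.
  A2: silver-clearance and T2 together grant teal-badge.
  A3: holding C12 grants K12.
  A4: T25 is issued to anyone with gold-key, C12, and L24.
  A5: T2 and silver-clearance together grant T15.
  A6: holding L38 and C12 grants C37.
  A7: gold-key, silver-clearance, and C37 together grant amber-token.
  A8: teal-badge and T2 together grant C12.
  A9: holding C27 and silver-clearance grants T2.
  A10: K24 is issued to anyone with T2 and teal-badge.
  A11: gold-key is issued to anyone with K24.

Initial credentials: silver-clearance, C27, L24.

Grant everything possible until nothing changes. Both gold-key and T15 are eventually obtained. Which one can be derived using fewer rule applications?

T15

T15: Holding C27 and silver-clearance grants T2 (A9). Holding T2 and silver-clearance grants T15 (A5). [2 rule applications]
gold-key: Holding C27 and silver-clearance grants T2 (A9). Holding silver-clearance and T2 grants teal-badge (A2). Holding T2 and teal-badge grants K24 (A10). Holding K24 grants gold-key (A11). [4 rule applications]
T15 needs fewer.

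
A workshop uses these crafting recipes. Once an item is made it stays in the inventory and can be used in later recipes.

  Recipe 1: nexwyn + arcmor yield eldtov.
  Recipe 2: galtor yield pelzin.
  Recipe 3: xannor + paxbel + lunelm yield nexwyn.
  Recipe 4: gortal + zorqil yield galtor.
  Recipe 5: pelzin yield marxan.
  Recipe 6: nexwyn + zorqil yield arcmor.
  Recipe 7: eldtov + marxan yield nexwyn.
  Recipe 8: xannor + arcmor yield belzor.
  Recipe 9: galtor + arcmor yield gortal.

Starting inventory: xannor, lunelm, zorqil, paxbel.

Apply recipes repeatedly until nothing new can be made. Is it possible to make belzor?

xannor + paxbel + lunelm → nexwyn (Recipe 3).
nexwyn + zorqil → arcmor (Recipe 6).
Using Recipe 8, xannor and arcmor make belzor.

Yes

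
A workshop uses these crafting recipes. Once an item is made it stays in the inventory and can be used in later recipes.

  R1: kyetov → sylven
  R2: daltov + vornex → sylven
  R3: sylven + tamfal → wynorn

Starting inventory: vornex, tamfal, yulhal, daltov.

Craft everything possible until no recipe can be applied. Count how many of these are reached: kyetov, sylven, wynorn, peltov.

Using R2, daltov and vornex make sylven.
Using R3, sylven and tamfal make wynorn.
No rule produces kyetov, and it is not given.
sylven: reached.
wynorn: reached.
No rule produces peltov, and it is not given.
Reached: sylven and wynorn — 2 of the 4.

2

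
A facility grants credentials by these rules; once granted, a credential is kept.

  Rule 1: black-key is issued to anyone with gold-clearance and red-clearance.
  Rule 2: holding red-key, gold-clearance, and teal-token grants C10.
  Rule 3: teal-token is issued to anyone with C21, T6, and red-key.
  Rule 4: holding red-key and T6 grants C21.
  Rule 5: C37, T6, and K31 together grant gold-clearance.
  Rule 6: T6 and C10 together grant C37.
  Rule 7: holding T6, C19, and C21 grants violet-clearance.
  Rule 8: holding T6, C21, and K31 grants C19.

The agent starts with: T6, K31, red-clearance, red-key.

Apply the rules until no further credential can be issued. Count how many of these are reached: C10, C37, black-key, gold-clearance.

C10 would need red-key, gold-clearance, and teal-token (Rule 2), but gold-clearance is never granted.
C37 would need T6 and C10 (Rule 6), but C10 is never granted.
black-key would need gold-clearance and red-clearance (Rule 1), but gold-clearance is never granted.
gold-clearance would need C37, T6, and K31 (Rule 5), but C37 is never granted.
None of the 4 are reached.

0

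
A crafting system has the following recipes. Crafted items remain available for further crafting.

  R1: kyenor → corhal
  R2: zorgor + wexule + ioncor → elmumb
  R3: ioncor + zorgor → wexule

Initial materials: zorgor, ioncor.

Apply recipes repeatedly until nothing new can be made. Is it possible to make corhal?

No

corhal would need kyenor (R1), but kyenor is never obtained.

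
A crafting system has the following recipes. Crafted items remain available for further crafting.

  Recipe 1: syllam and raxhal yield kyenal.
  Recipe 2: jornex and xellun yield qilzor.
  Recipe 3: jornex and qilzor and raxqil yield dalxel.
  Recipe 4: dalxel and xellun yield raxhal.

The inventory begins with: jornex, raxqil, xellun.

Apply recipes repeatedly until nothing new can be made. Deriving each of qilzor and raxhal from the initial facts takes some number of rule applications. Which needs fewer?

qilzor

qilzor: jornex and xellun → qilzor (Recipe 2). [1 rule application]
raxhal: Using Recipe 2, jornex and xellun make qilzor. Using Recipe 3, jornex, qilzor, and raxqil make dalxel. dalxel and xellun → raxhal (Recipe 4). [3 rule applications]
qilzor needs fewer.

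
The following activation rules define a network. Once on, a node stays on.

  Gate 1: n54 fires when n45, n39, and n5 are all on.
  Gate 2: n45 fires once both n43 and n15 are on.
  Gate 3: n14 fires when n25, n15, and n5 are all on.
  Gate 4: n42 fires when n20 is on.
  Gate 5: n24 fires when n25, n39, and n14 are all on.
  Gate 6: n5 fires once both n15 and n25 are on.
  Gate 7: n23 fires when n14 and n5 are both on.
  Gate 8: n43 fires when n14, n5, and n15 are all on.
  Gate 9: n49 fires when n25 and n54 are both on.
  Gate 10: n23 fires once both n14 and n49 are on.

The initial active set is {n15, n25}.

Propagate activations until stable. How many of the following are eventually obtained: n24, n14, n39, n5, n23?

3

Gate 6: n15 and n25 on → n5 on.
Gate 3: n25, n15, and n5 on → n14 on.
n14 and n5 are on, so n23 fires (Gate 7).
n24 would need n25, n39, and n14 (Gate 5), but n39 never turns on.
n14: reached.
No rule produces n39, and it is not given.
n5: reached.
n23: reached.
Reached: n14, n5, and n23 — 3 of the 5.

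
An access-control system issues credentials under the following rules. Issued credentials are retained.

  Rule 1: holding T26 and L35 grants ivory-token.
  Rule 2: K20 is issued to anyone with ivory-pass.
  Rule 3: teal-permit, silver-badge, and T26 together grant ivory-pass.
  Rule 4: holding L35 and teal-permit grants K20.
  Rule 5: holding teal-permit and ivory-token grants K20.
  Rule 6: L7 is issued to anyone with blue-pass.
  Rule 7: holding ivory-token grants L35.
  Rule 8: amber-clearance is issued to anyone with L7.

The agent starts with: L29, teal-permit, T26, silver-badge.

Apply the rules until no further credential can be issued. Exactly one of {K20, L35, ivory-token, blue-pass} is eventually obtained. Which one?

Holding teal-permit, silver-badge, and T26 grants ivory-pass (Rule 3).
Holding ivory-pass grants K20 (Rule 2).
L35 would need ivory-token (Rule 7), but ivory-token is never granted. No rule produces blue-pass, and it is not given. ivory-token would need T26 and L35 (Rule 1), but L35 is never granted.

K20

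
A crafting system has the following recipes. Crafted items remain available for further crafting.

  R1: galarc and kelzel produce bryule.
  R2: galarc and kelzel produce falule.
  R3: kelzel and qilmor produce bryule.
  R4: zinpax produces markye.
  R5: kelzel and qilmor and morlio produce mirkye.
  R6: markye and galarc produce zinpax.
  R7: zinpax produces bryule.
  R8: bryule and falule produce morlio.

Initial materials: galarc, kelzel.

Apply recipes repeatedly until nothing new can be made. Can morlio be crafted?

Yes

galarc and kelzel → falule (R2).
galarc and kelzel → bryule (R1).
bryule and falule → morlio (R8).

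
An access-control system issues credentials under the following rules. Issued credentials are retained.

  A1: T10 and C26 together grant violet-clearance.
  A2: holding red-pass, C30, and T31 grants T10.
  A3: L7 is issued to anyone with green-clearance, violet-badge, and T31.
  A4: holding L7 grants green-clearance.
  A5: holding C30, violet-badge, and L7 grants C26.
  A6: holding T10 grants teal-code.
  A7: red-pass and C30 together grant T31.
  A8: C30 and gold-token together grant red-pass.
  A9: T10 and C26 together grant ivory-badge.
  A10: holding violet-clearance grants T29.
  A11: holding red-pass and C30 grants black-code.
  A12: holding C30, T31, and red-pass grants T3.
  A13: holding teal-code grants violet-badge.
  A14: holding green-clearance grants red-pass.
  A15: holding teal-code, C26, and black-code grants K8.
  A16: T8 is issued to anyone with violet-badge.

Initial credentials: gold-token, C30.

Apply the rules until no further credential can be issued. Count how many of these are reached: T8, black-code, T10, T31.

4

Holding C30 and gold-token grants red-pass (A8).
Holding red-pass and C30 grants black-code (A11).
Holding red-pass and C30 grants T31 (A7).
Holding red-pass, C30, and T31 grants T10 (A2).
Holding T10 grants teal-code (A6).
Holding teal-code grants violet-badge (A13).
Holding violet-badge grants T8 (A16).
T8: reached.
black-code: reached.
T10: reached.
T31: reached.
All 4 are reached.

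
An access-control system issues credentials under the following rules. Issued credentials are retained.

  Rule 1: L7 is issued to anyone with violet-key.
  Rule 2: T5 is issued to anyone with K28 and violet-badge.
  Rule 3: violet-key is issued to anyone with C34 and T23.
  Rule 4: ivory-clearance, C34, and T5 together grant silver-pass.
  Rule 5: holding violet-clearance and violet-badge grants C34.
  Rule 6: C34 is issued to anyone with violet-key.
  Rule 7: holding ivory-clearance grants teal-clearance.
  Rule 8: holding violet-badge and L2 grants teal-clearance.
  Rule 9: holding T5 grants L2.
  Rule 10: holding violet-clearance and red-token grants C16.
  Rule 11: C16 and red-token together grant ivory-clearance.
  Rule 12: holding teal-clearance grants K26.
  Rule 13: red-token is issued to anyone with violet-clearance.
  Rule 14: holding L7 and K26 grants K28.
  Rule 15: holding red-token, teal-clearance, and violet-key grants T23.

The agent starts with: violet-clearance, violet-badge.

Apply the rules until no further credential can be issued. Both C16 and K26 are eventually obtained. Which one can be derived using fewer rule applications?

C16: Holding violet-clearance grants red-token (Rule 13). Holding violet-clearance and red-token grants C16 (Rule 10). [2 rule applications]
K26: Holding violet-clearance grants red-token (Rule 13). Holding violet-clearance and red-token grants C16 (Rule 10). Holding C16 and red-token grants ivory-clearance (Rule 11). Holding ivory-clearance grants teal-clearance (Rule 7). Holding teal-clearance grants K26 (Rule 12). [5 rule applications]
C16 needs fewer.

C16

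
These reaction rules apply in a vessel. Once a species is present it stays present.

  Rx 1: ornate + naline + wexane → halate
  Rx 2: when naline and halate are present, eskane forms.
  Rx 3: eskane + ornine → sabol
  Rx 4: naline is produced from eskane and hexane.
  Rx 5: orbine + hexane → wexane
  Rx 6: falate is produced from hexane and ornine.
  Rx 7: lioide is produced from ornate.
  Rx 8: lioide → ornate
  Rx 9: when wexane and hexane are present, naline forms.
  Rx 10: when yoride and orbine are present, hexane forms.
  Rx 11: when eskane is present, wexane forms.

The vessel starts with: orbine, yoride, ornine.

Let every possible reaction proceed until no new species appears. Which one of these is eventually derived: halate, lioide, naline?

naline

yoride and orbine present → hexane forms (Rx 10).
orbine and hexane present → wexane forms (Rx 5).
wexane and hexane present → naline forms (Rx 9).
lioide would need ornate (Rx 7), but ornate never forms. halate would need ornate, naline, and wexane (Rx 1), but ornate never forms.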